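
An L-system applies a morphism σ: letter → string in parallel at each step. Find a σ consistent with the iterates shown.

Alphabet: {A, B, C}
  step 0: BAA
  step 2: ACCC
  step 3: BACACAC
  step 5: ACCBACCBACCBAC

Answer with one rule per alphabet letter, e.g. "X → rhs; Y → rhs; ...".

A->B, B->C, C->AC

  step 2 ⇒ step 3: ACCC ⇒ B·AC·AC·AC
    A ↦ B
    C ↦ AC
    B ↦ C  (constrained at step 0)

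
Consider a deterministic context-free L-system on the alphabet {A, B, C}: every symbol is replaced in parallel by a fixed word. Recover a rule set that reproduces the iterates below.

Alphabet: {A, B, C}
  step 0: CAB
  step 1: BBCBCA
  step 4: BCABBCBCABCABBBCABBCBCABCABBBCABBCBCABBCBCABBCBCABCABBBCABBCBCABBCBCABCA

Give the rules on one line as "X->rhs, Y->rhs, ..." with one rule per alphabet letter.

  step 0 ⇒ step 1: CAB ⇒ BB·C·BCA
    A ↦ C
    B ↦ BCA
    C ↦ BB

A->C, B->BCA, C->BB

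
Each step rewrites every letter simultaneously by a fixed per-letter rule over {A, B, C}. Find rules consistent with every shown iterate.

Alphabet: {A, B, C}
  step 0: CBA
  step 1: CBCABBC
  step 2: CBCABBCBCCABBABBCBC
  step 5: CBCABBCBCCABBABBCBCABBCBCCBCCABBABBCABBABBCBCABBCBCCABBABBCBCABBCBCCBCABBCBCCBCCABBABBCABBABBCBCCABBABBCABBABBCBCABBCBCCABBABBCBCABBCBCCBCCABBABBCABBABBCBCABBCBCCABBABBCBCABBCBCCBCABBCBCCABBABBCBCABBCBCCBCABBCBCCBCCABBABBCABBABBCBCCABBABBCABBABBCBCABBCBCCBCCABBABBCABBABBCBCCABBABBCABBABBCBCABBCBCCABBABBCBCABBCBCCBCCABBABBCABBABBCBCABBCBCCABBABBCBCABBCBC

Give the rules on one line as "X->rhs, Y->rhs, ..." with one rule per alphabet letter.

  step 1 ⇒ step 2: CBCABBC ⇒ CBC·ABB·CBC·C·ABB·ABB·CBC
    A ↦ C
    B ↦ ABB
    C ↦ CBC

A->C, B->ABB, C->CBC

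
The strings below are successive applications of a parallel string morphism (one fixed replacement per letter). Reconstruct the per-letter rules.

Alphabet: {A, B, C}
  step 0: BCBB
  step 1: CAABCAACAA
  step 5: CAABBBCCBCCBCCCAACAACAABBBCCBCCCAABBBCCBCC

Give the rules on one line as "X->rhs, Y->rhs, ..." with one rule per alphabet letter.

  step 0 ⇒ step 1: BCBB ⇒ CAA·B·CAA·CAA
    B ↦ CAA
    C ↦ B
    A ↦ C  (constrained at step 1)

A->C, B->CAA, C->B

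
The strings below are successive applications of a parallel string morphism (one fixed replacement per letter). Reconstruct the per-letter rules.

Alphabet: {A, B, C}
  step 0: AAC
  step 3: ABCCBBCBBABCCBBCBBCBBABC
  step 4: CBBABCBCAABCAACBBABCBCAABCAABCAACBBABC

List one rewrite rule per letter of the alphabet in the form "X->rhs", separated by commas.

  step 3 ⇒ step 4: ABCCBBCBBABCCBBCBBCBBABC ⇒ CBB·A·BC·BC·A·A·BC·A·A·CBB·A·BC·BC·A·A·BC·A·A·BC·A·A·CBB·A·BC
    A ↦ CBB
    B ↦ A
    C ↦ BC

A->CBB, B->A, C->BC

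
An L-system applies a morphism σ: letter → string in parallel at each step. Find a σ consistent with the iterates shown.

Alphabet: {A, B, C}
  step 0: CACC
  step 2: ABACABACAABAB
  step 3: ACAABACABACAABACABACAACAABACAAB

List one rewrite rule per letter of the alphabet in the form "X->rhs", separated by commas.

A->ACA, B->AB, C->B

  step 2 ⇒ step 3: ABACABACAABAB ⇒ ACA·AB·ACA·B·ACA·AB·ACA·B·ACA·ACA·AB·ACA·AB
    A ↦ ACA
    B ↦ AB
    C ↦ B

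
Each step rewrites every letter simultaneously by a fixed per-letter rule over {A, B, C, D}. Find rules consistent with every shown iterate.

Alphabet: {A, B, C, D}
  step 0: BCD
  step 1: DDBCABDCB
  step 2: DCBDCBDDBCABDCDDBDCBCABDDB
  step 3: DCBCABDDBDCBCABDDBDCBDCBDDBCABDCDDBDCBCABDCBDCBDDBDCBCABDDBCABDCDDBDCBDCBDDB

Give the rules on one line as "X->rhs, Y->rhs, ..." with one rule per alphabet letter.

A->DC, B->DDB, C->CAB, D->DCB

  step 2 ⇒ step 3: DCBDCBDDBCABDCDDBDCBCABDDB ⇒ DCB·CAB·DDB·DCB·CAB·DDB·DCB·DCB·DDB·CAB·DC·DDB·DCB·CAB·DCB·DCB·DDB·DCB·CAB·DDB·CAB·DC·DDB·DCB·DCB·DDB
    A ↦ DC
    B ↦ DDB
    C ↦ CAB
    D ↦ DCB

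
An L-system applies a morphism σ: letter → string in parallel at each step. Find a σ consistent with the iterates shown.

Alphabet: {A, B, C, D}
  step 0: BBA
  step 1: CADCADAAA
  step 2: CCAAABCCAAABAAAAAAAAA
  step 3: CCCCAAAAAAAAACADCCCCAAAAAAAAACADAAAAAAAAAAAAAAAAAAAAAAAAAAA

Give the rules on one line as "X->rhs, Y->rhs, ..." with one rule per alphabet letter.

A->AAA, B->CAD, C->CC, D->B

  step 2 ⇒ step 3: CCAAABCCAAABAAAAAAAAA ⇒ CC·CC·AAA·AAA·AAA·CAD·CC·CC·AAA·AAA·AAA·CAD·AAA·AAA·AAA·AAA·AAA·AAA·AAA·AAA·AAA
    A ↦ AAA
    B ↦ CAD
    C ↦ CC
  step 1 ⇒ step 2: CADCADAAA ⇒ CC·AAA·B·CC·AAA·B·AAA·AAA·AAA
    D ↦ B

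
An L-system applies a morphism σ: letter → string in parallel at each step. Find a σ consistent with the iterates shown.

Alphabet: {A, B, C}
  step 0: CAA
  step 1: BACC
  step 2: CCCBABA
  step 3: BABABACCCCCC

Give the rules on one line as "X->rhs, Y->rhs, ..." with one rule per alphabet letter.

A->C, B->CC, C->BA

  step 2 ⇒ step 3: CCCBABA ⇒ BA·BA·BA·CC·C·CC·C
    A ↦ C
    B ↦ CC
    C ↦ BA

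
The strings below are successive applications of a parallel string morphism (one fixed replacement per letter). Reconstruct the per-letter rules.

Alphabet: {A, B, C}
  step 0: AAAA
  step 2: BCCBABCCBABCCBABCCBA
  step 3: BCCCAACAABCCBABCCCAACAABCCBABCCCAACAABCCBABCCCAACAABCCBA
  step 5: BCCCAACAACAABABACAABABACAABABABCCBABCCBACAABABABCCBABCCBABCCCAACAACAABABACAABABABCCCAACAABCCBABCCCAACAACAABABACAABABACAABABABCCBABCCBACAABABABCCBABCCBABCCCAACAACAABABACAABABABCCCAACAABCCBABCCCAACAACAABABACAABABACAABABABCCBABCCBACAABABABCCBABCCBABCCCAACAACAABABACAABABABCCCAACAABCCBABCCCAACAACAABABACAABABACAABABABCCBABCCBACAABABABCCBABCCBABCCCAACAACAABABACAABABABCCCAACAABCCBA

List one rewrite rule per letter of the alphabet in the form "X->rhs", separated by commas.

  step 2 ⇒ step 3: BCCBABCCBABCCBABCCBA ⇒ BCC·CAA·CAA·BCC·BA·BCC·CAA·CAA·BCC·BA·BCC·CAA·CAA·BCC·BA·BCC·CAA·CAA·BCC·BA
    A ↦ BA
    B ↦ BCC
    C ↦ CAA

A->BA, B->BCC, C->CAA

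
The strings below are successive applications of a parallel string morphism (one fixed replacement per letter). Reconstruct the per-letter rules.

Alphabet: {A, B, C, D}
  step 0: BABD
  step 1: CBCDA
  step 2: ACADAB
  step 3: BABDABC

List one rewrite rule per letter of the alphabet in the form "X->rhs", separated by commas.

A->B, B->C, C->A, D->DA

  step 2 ⇒ step 3: ACADAB ⇒ B·A·B·DA·B·C
    A ↦ B
    B ↦ C
    C ↦ A
    D ↦ DA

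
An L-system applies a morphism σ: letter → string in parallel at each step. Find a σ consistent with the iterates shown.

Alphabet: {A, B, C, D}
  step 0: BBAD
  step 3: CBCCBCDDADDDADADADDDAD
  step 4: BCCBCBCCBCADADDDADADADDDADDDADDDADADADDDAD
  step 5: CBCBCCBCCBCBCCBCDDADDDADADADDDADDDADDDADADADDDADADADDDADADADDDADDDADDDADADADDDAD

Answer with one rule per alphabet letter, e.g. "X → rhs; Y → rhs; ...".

  step 4 ⇒ step 5: BCCBCBCCBCADADDDADADADDDADDDADDDADADADDDAD ⇒ C·BC·BC·C·BC·C·BC·BC·C·BC·DD·AD·DD·AD·AD·AD·DD·AD·DD·AD·DD·AD·AD·AD·DD·AD·AD·AD·DD·AD·AD·AD·DD·AD·DD·AD·DD·AD·AD·AD·DD·AD
    A ↦ DD
    B ↦ C
    C ↦ BC
    D ↦ AD

A->DD, B->C, C->BC, D->AD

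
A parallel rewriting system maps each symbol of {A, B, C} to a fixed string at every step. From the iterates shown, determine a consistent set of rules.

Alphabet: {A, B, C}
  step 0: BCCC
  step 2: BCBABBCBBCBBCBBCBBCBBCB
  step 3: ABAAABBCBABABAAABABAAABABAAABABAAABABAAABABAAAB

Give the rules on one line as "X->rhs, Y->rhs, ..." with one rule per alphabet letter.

A->BCB, B->AB, C->AA

  step 2 ⇒ step 3: BCBABBCBBCBBCBBCBBCBBCB ⇒ AB·AA·AB·BCB·AB·AB·AA·AB·AB·AA·AB·AB·AA·AB·AB·AA·AB·AB·AA·AB·AB·AA·AB
    A ↦ BCB
    B ↦ AB
    C ↦ AA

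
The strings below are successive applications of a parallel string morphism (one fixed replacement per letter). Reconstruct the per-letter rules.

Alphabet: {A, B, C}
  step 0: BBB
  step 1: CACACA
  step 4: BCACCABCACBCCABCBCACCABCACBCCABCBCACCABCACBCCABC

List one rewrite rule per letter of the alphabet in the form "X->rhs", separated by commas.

  step 0 ⇒ step 1: BBB ⇒ CA·CA·CA
    B ↦ CA
    A ↦ AC  (constrained at step 1)
    C ↦ BC  (constrained at step 1)

A->AC, B->CA, C->BC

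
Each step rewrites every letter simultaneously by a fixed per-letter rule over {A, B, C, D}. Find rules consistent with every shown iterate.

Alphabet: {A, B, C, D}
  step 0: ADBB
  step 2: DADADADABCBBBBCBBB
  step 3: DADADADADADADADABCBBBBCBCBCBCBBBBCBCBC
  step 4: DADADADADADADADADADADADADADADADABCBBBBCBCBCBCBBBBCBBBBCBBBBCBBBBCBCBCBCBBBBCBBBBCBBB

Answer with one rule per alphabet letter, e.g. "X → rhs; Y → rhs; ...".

  step 3 ⇒ step 4: DADADADADADADADABCBBBBCBCBCBCBBBBCBCBC ⇒ DA·DA·DA·DA·DA·DA·DA·DA·DA·DA·DA·DA·DA·DA·DA·DA·BC·BBB·BC·BC·BC·BC·BBB·BC·BBB·BC·BBB·BC·BBB·BC·BC·BC·BC·BBB·BC·BBB·BC·BBB
    A ↦ DA
    B ↦ BC
    C ↦ BBB
    D ↦ DA

A->DA, B->BC, C->BBB, D->DA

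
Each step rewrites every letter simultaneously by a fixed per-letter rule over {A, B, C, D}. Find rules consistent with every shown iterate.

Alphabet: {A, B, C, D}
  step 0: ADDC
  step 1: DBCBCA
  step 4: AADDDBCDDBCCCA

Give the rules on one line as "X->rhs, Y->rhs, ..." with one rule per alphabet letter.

  step 0 ⇒ step 1: ADDC ⇒ D·BC·BC·A
    A ↦ D
    C ↦ A
    D ↦ BC
    B ↦ CC  (constrained at step 1)

A->D, B->CC, C->A, D->BC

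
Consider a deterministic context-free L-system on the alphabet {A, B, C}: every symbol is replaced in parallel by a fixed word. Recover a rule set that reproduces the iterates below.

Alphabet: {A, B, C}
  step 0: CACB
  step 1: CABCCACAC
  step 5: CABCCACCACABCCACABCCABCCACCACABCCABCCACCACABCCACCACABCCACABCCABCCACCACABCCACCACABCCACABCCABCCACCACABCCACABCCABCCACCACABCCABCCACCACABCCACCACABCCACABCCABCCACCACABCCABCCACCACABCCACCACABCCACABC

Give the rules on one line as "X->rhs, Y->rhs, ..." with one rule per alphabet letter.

A->BC, B->CAC, C->CA

  step 0 ⇒ step 1: CACB ⇒ CA·BC·CA·CAC
    A ↦ BC
    B ↦ CAC
    C ↦ CA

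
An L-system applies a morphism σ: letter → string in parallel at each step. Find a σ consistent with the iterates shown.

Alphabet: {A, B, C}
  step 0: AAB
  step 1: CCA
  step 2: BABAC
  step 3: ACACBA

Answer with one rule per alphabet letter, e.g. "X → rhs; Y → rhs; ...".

A->C, B->A, C->BA

  step 2 ⇒ step 3: BABAC ⇒ A·C·A·C·BA
    A ↦ C
    B ↦ A
    C ↦ BA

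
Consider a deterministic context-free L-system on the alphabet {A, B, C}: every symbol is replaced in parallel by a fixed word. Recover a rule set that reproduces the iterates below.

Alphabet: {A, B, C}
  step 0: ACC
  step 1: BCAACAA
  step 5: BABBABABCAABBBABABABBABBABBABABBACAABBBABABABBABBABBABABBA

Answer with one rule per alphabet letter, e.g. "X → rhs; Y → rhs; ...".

  step 0 ⇒ step 1: ACC ⇒ B·CAA·CAA
    A ↦ B
    C ↦ CAA
    B ↦ BA  (constrained at step 1)

A->B, B->BA, C->CAA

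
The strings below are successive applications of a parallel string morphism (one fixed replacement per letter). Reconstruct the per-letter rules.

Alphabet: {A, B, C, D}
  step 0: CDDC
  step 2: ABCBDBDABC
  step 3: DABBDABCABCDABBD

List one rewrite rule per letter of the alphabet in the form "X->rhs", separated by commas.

  step 2 ⇒ step 3: ABCBDBDABC ⇒ D·AB·BD·AB·C·AB·C·D·AB·BD
    A ↦ D
    B ↦ AB
    C ↦ BD
    D ↦ C

A->D, B->AB, C->BD, D->C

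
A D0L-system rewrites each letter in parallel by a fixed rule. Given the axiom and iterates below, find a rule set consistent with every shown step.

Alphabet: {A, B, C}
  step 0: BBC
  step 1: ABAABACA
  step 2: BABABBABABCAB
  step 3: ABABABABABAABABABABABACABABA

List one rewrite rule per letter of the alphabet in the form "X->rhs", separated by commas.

  step 2 ⇒ step 3: BABABBABABCAB ⇒ ABA·B·ABA·B·ABA·ABA·B·ABA·B·ABA·CA·B·ABA
    A ↦ B
    B ↦ ABA
    C ↦ CA

A->B, B->ABA, C->CA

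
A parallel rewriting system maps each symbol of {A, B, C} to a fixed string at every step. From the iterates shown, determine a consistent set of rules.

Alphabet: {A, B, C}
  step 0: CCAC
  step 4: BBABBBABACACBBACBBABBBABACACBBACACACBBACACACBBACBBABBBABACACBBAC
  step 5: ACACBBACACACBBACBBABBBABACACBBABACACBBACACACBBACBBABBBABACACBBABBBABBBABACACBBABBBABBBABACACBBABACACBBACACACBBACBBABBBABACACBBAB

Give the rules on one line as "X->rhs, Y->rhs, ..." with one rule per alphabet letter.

A->BB, B->AC, C->AB

  step 4 ⇒ step 5: BBABBBABACACBBACBBABBBABACACBBACACACBBACACACBBACBBABBBABACACBBAC ⇒ AC·AC·BB·AC·AC·AC·BB·AC·BB·AB·BB·AB·AC·AC·BB·AB·AC·AC·BB·AC·AC·AC·BB·AC·BB·AB·BB·AB·AC·AC·BB·AB·BB·AB·BB·AB·AC·AC·BB·AB·BB·AB·BB·AB·AC·AC·BB·AB·AC·AC·BB·AC·AC·AC·BB·AC·BB·AB·BB·AB·AC·AC·BB·AB
    A ↦ BB
    B ↦ AC
    C ↦ AB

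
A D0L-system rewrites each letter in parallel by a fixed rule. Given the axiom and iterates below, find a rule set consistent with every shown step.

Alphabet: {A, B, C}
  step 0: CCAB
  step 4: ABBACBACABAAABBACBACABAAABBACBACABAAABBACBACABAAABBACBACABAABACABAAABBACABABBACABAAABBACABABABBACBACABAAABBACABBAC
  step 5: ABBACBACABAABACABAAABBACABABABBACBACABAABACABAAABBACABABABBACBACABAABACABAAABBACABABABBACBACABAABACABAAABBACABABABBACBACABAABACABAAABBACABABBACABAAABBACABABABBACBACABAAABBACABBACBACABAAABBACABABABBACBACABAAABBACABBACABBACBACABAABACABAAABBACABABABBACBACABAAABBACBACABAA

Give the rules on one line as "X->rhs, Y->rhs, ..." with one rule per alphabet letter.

A->AB, B->BAC, C->AA

  step 4 ⇒ step 5: ABBACBACABAAABBACBACABAAABBACBACABAAABBACBACABAAABBACBACABAABACABAAABBACABABBACABAAABBACABABABBACBACABAAABBACABBAC ⇒ AB·BAC·BAC·AB·AA·BAC·AB·AA·AB·BAC·AB·AB·AB·BAC·BAC·AB·AA·BAC·AB·AA·AB·BAC·AB·AB·AB·BAC·BAC·AB·AA·BAC·AB·AA·AB·BAC·AB·AB·AB·BAC·BAC·AB·AA·BAC·AB·AA·AB·BAC·AB·AB·AB·BAC·BAC·AB·AA·BAC·AB·AA·AB·BAC·AB·AB·BAC·AB·AA·AB·BAC·AB·AB·AB·BAC·BAC·AB·AA·AB·BAC·AB·BAC·BAC·AB·AA·AB·BAC·AB·AB·AB·BAC·BAC·AB·AA·AB·BAC·AB·BAC·AB·BAC·BAC·AB·AA·BAC·AB·AA·AB·BAC·AB·AB·AB·BAC·BAC·AB·AA·AB·BAC·BAC·AB·AA
    A ↦ AB
    B ↦ BAC
    C ↦ AA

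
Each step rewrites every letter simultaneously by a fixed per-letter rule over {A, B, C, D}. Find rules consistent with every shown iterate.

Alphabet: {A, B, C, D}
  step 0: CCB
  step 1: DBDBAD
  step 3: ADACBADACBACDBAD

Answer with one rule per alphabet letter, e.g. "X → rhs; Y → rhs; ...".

  step 0 ⇒ step 1: CCB ⇒ DB·DB·AD
    B ↦ AD
    C ↦ DB
    A ↦ AC  (constrained at step 1)
    D ↦ B  (constrained at step 1)

A->AC, B->AD, C->DB, D->B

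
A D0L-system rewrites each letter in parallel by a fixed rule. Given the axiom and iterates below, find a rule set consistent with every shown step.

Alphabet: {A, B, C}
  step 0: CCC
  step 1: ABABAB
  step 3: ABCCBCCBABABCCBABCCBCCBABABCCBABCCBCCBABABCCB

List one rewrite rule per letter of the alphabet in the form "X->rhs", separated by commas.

A->CBB, B->CCB, C->AB

  step 0 ⇒ step 1: CCC ⇒ AB·AB·AB
    C ↦ AB
    A ↦ CBB  (constrained at step 1)
    B ↦ CCB  (constrained at step 1)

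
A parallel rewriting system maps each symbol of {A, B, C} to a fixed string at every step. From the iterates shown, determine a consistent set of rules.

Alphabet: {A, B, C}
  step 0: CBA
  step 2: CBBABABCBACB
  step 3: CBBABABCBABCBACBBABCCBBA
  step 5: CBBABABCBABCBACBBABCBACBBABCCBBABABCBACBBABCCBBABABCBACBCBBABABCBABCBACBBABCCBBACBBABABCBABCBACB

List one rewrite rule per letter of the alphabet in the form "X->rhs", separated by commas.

  step 2 ⇒ step 3: CBBABABCBACB ⇒ CB·BA·BA·BC·BA·BC·BA·CB·BA·BC·CB·BA
    A ↦ BC
    B ↦ BA
    C ↦ CB

A->BC, B->BA, C->CB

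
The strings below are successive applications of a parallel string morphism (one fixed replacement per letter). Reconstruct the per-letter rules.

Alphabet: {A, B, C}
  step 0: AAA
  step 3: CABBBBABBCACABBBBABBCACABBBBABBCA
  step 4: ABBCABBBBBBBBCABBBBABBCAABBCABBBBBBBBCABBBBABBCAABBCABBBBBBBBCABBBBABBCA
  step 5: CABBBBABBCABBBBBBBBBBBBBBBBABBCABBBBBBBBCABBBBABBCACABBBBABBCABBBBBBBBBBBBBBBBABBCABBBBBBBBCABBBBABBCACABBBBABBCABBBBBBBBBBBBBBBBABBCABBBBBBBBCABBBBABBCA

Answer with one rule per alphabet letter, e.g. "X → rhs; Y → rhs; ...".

  step 4 ⇒ step 5: ABBCABBBBBBBBCABBBBABBCAABBCABBBBBBBBCABBBBABBCAABBCABBBBBBBBCABBBBABBCA ⇒ CA·BB·BB·ABB·CA·BB·BB·BB·BB·BB·BB·BB·BB·ABB·CA·BB·BB·BB·BB·CA·BB·BB·ABB·CA·CA·BB·BB·ABB·CA·BB·BB·BB·BB·BB·BB·BB·BB·ABB·CA·BB·BB·BB·BB·CA·BB·BB·ABB·CA·CA·BB·BB·ABB·CA·BB·BB·BB·BB·BB·BB·BB·BB·ABB·CA·BB·BB·BB·BB·CA·BB·BB·ABB·CA
    A ↦ CA
    B ↦ BB
    C ↦ ABB

A->CA, B->BB, C->ABB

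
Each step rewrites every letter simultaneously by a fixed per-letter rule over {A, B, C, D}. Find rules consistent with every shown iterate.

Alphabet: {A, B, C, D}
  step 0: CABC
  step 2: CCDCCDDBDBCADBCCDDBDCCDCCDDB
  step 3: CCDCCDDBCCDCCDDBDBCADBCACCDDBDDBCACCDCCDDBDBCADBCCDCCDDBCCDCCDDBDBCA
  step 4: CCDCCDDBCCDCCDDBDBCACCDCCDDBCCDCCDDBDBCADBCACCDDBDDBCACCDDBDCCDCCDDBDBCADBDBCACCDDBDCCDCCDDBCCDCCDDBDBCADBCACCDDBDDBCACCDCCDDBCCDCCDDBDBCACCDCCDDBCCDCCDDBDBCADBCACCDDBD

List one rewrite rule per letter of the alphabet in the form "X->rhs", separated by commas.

A->DBD, B->CA, C->CCD, D->DB

  step 3 ⇒ step 4: CCDCCDDBCCDCCDDBDBCADBCACCDDBDDBCACCDCCDDBDBCADBCCDCCDDBCCDCCDDBDBCA ⇒ CCD·CCD·DB·CCD·CCD·DB·DB·CA·CCD·CCD·DB·CCD·CCD·DB·DB·CA·DB·CA·CCD·DBD·DB·CA·CCD·DBD·CCD·CCD·DB·DB·CA·DB·DB·CA·CCD·DBD·CCD·CCD·DB·CCD·CCD·DB·DB·CA·DB·CA·CCD·DBD·DB·CA·CCD·CCD·DB·CCD·CCD·DB·DB·CA·CCD·CCD·DB·CCD·CCD·DB·DB·CA·DB·CA·CCD·DBD
    A ↦ DBD
    B ↦ CA
    C ↦ CCD
    D ↦ DB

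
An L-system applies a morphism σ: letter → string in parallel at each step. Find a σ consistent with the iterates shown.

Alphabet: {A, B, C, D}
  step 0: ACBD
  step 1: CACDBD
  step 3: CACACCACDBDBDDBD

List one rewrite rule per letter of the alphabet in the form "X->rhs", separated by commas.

A->C, B->D, C->AC, D->BD

  step 0 ⇒ step 1: ACBD ⇒ C·AC·D·BD
    A ↦ C
    B ↦ D
    C ↦ AC
    D ↦ BD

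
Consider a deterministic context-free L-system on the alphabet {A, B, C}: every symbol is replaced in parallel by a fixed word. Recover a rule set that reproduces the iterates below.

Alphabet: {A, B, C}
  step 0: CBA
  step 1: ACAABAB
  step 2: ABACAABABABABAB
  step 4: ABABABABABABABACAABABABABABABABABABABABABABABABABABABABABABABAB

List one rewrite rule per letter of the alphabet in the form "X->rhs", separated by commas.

  step 1 ⇒ step 2: ACAABAB ⇒ AB·ACA·AB·AB·AB·AB·AB
    A ↦ AB
    B ↦ AB
    C ↦ ACA

A->AB, B->AB, C->ACA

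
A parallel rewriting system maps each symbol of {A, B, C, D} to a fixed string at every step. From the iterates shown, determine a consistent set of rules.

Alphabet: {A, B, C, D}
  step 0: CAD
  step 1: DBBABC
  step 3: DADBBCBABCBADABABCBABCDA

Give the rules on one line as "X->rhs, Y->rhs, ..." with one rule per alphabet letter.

A->BA, B->DA, C->DB, D->BC

  step 0 ⇒ step 1: CAD ⇒ DB·BA·BC
    A ↦ BA
    C ↦ DB
    D ↦ BC
    B ↦ DA  (constrained at step 1)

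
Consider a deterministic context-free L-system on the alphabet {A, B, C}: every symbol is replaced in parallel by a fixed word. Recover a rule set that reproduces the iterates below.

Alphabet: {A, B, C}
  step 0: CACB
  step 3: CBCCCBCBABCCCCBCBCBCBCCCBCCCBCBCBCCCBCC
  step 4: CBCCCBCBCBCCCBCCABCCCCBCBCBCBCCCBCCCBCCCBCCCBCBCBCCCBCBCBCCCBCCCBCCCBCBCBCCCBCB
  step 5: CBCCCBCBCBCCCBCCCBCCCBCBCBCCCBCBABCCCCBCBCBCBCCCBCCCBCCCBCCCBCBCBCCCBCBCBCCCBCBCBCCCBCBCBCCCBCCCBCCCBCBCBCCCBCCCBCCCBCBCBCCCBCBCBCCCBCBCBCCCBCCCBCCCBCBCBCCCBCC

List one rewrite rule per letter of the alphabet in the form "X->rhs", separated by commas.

A->ABC, B->CC, C->CB

  step 4 ⇒ step 5: CBCCCBCBCBCCCBCCABCCCCBCBCBCBCCCBCCCBCCCBCCCBCBCBCCCBCBCBCCCBCCCBCCCBCBCBCCCBCB ⇒ CB·CC·CB·CB·CB·CC·CB·CC·CB·CC·CB·CB·CB·CC·CB·CB·ABC·CC·CB·CB·CB·CB·CC·CB·CC·CB·CC·CB·CC·CB·CB·CB·CC·CB·CB·CB·CC·CB·CB·CB·CC·CB·CB·CB·CC·CB·CC·CB·CC·CB·CB·CB·CC·CB·CC·CB·CC·CB·CB·CB·CC·CB·CB·CB·CC·CB·CB·CB·CC·CB·CC·CB·CC·CB·CB·CB·CC·CB·CC
    A ↦ ABC
    B ↦ CC
    C ↦ CB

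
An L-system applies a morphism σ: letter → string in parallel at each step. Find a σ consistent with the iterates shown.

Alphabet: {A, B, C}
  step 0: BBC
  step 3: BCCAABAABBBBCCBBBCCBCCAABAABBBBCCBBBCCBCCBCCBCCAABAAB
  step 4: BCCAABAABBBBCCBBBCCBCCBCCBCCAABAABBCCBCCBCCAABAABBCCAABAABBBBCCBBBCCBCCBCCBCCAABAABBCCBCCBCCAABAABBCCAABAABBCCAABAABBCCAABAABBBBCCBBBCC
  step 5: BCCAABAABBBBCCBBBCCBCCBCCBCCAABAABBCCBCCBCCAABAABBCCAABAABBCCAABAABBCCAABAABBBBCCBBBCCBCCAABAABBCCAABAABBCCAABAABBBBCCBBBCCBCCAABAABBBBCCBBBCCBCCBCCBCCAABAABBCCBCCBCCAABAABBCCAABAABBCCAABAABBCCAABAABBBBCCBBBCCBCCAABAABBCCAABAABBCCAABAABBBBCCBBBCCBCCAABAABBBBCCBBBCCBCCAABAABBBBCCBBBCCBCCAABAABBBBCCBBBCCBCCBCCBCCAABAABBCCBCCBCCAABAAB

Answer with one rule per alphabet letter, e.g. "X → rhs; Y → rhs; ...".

  step 4 ⇒ step 5: BCCAABAABBBBCCBBBCCBCCBCCBCCAABAABBCCBCCBCCAABAABBCCAABAABBBBCCBBBCCBCCBCCBCCAABAABBCCBCCBCCAABAABBCCAABAABBCCAABAABBCCAABAABBBBCCBBBCC ⇒ BCC·AAB·AAB·B·B·BCC·B·B·BCC·BCC·BCC·BCC·AAB·AAB·BCC·BCC·BCC·AAB·AAB·BCC·AAB·AAB·BCC·AAB·AAB·BCC·AAB·AAB·B·B·BCC·B·B·BCC·BCC·AAB·AAB·BCC·AAB·AAB·BCC·AAB·AAB·B·B·BCC·B·B·BCC·BCC·AAB·AAB·B·B·BCC·B·B·BCC·BCC·BCC·BCC·AAB·AAB·BCC·BCC·BCC·AAB·AAB·BCC·AAB·AAB·BCC·AAB·AAB·BCC·AAB·AAB·B·B·BCC·B·B·BCC·BCC·AAB·AAB·BCC·AAB·AAB·BCC·AAB·AAB·B·B·BCC·B·B·BCC·BCC·AAB·AAB·B·B·BCC·B·B·BCC·BCC·AAB·AAB·B·B·BCC·B·B·BCC·BCC·AAB·AAB·B·B·BCC·B·B·BCC·BCC·BCC·BCC·AAB·AAB·BCC·BCC·BCC·AAB·AAB
    A ↦ B
    B ↦ BCC
    C ↦ AAB

A->B, B->BCC, C->AAB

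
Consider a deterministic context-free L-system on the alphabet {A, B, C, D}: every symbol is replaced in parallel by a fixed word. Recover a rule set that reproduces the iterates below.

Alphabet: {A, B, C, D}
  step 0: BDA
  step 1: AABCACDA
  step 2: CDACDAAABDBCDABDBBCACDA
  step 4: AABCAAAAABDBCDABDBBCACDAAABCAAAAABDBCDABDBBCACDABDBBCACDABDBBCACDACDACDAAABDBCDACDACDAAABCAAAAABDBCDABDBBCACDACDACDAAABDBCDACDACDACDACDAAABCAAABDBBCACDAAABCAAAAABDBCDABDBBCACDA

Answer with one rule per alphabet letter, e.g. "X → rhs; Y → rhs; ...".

A->CDA, B->AA, C->BDB, D->BCA

  step 1 ⇒ step 2: AABCACDA ⇒ CDA·CDA·AA·BDB·CDA·BDB·BCA·CDA
    A ↦ CDA
    B ↦ AA
    C ↦ BDB
    D ↦ BCA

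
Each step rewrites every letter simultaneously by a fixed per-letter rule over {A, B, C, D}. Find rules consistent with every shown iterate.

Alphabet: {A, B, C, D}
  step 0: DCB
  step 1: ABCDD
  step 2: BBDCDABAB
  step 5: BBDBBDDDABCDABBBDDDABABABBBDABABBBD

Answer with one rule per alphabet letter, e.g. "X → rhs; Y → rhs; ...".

  step 1 ⇒ step 2: ABCDD ⇒ BB·D·CD·AB·AB
    A ↦ BB
    B ↦ D
    C ↦ CD
    D ↦ AB

A->BB, B->D, C->CD, D->AB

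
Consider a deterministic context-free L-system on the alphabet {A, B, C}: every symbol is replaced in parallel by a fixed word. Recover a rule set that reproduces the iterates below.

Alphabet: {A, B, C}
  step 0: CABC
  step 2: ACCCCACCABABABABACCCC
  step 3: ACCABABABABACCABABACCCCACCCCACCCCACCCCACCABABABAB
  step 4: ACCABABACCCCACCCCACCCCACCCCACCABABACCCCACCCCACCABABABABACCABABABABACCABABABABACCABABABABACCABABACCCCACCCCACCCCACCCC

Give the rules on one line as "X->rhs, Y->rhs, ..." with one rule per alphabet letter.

A->ACC, B->CC, C->AB

  step 3 ⇒ step 4: ACCABABABABACCABABACCCCACCCCACCCCACCCCACCABABABAB ⇒ ACC·AB·AB·ACC·CC·ACC·CC·ACC·CC·ACC·CC·ACC·AB·AB·ACC·CC·ACC·CC·ACC·AB·AB·AB·AB·ACC·AB·AB·AB·AB·ACC·AB·AB·AB·AB·ACC·AB·AB·AB·AB·ACC·AB·AB·ACC·CC·ACC·CC·ACC·CC·ACC·CC
    A ↦ ACC
    B ↦ CC
    C ↦ AB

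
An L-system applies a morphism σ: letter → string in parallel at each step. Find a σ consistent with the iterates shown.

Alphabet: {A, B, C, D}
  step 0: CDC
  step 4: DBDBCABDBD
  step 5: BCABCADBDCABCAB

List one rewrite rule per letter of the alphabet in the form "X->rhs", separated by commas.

A->BD, B->CA, C->D, D->B

  step 4 ⇒ step 5: DBDBCABDBD ⇒ B·CA·B·CA·D·BD·CA·B·CA·B
    A ↦ BD
    B ↦ CA
    C ↦ D
    D ↦ B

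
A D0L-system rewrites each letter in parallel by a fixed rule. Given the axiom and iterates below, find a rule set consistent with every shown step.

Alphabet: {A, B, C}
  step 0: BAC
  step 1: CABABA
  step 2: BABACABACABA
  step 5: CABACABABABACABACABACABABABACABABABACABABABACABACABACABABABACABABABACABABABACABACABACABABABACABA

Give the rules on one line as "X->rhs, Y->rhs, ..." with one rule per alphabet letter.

  step 1 ⇒ step 2: CABABA ⇒ BA·BA·CA·BA·CA·BA
    A ↦ BA
    B ↦ CA
    C ↦ BA

A->BA, B->CA, C->BA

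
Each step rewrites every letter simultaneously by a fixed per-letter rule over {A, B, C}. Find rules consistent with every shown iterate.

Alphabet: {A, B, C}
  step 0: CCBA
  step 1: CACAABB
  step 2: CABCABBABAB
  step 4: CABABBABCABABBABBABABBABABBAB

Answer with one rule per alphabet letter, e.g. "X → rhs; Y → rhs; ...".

  step 1 ⇒ step 2: CACAABB ⇒ CA·B·CA·B·B·AB·AB
    A ↦ B
    B ↦ AB
    C ↦ CA

A->B, B->AB, C->CA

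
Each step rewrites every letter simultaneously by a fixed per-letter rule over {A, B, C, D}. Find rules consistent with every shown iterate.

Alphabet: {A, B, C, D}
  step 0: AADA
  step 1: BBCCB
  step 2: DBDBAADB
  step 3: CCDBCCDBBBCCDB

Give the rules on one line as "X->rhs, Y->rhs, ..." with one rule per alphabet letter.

A->B, B->DB, C->A, D->CC

  step 2 ⇒ step 3: DBDBAADB ⇒ CC·DB·CC·DB·B·B·CC·DB
    A ↦ B
    B ↦ DB
    D ↦ CC
  step 1 ⇒ step 2: BBCCB ⇒ DB·DB·A·A·DB
    C ↦ A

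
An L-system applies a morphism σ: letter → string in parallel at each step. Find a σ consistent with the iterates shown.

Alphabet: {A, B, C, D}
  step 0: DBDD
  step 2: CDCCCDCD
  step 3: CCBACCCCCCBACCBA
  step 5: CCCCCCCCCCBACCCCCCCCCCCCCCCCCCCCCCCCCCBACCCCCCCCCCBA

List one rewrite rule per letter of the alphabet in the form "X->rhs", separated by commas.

  step 2 ⇒ step 3: CDCCCDCD ⇒ CC·BA·CC·CC·CC·BA·CC·BA
    C ↦ CC
    D ↦ BA
    A ↦ D  (constrained at step 3)
    B ↦ C  (constrained at step 0)

A->D, B->C, C->CC, D->BA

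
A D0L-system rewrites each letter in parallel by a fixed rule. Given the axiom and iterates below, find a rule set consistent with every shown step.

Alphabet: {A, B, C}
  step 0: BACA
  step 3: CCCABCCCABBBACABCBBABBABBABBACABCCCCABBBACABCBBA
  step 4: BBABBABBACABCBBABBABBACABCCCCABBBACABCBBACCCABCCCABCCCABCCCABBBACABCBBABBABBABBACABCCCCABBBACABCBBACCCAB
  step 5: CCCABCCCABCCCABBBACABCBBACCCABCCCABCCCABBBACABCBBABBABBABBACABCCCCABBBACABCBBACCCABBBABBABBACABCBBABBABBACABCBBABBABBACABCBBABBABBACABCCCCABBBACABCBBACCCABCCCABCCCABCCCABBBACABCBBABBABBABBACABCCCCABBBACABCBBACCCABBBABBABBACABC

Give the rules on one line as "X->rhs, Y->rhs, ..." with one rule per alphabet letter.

  step 4 ⇒ step 5: BBABBABBACABCBBABBABBACABCCCCABBBACABCBBACCCABCCCABCCCABCCCABBBACABCBBABBABBABBACABCCCCABBBACABCBBACCCAB ⇒ C·C·CAB·C·C·CAB·C·C·CAB·BBA·CAB·C·BBA·C·C·CAB·C·C·CAB·C·C·CAB·BBA·CAB·C·BBA·BBA·BBA·BBA·CAB·C·C·C·CAB·BBA·CAB·C·BBA·C·C·CAB·BBA·BBA·BBA·CAB·C·BBA·BBA·BBA·CAB·C·BBA·BBA·BBA·CAB·C·BBA·BBA·BBA·CAB·C·C·C·CAB·BBA·CAB·C·BBA·C·C·CAB·C·C·CAB·C·C·CAB·C·C·CAB·BBA·CAB·C·BBA·BBA·BBA·BBA·CAB·C·C·C·CAB·BBA·CAB·C·BBA·C·C·CAB·BBA·BBA·BBA·CAB·C
    A ↦ CAB
    B ↦ C
    C ↦ BBA

A->CAB, B->C, C->BBA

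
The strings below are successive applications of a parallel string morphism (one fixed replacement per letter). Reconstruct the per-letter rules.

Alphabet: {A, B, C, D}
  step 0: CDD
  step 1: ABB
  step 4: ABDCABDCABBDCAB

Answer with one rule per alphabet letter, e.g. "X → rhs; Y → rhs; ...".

A->BD, B->CA, C->A, D->B

  step 0 ⇒ step 1: CDD ⇒ A·B·B
    C ↦ A
    D ↦ B
    A ↦ BD  (constrained at step 1)
    B ↦ CA  (constrained at step 1)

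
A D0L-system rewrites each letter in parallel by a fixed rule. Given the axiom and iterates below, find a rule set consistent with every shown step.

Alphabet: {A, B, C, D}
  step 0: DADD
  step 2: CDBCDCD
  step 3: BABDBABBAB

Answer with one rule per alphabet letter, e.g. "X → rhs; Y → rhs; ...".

A->C, B->D, C->B, D->AB

  step 2 ⇒ step 3: CDBCDCD ⇒ B·AB·D·B·AB·B·AB
    B ↦ D
    C ↦ B
    D ↦ AB
    A ↦ C  (constrained at step 0)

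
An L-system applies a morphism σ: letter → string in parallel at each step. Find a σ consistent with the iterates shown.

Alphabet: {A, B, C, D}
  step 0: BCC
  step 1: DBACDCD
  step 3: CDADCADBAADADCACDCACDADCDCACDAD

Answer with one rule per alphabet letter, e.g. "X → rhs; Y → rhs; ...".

  step 0 ⇒ step 1: BCC ⇒ DBA·CD·CD
    B ↦ DBA
    C ↦ CD
    A ↦ AD  (constrained at step 1)
    D ↦ CA  (constrained at step 1)

A->AD, B->DBA, C->CD, D->CA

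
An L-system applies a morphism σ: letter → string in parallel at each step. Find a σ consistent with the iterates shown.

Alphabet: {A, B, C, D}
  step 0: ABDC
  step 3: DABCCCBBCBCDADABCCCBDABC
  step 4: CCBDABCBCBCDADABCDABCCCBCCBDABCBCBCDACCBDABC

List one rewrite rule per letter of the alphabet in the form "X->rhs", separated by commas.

  step 3 ⇒ step 4: DABCCCBBCBCDADABCCCBDABC ⇒ C·CB·DA·BC·BC·BC·DA·DA·BC·DA·BC·C·CB·C·CB·DA·BC·BC·BC·DA·C·CB·DA·BC
    A ↦ CB
    B ↦ DA
    C ↦ BC
    D ↦ C

A->CB, B->DA, C->BC, D->C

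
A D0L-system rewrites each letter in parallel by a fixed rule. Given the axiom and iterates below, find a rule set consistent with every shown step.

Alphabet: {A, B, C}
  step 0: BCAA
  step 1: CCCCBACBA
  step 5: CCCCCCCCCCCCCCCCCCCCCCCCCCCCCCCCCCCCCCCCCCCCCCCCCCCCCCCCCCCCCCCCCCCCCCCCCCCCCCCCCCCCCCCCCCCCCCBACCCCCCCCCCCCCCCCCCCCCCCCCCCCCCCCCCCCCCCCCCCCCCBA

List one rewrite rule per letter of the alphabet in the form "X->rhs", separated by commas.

A->CBA, B->C, C->CC

  step 0 ⇒ step 1: BCAA ⇒ C·CC·CBA·CBA
    A ↦ CBA
    B ↦ C
    C ↦ CC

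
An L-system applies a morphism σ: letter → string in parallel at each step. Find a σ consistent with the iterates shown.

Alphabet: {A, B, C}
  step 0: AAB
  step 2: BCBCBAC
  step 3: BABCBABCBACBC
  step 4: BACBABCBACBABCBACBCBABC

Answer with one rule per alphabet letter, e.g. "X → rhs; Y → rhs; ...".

  step 3 ⇒ step 4: BABCBABCBACBC ⇒ BA·C·BA·BC·BA·C·BA·BC·BA·C·BC·BA·BC
    A ↦ C
    B ↦ BA
    C ↦ BC

A->C, B->BA, C->BC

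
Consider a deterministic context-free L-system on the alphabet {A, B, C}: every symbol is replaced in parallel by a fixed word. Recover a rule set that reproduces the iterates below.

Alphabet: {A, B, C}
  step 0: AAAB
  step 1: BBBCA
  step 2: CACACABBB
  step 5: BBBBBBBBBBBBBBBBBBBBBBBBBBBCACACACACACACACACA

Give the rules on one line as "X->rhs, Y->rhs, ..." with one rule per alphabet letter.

  step 1 ⇒ step 2: BBBCA ⇒ CA·CA·CA·BB·B
    A ↦ B
    B ↦ CA
    C ↦ BB

A->B, B->CA, C->BB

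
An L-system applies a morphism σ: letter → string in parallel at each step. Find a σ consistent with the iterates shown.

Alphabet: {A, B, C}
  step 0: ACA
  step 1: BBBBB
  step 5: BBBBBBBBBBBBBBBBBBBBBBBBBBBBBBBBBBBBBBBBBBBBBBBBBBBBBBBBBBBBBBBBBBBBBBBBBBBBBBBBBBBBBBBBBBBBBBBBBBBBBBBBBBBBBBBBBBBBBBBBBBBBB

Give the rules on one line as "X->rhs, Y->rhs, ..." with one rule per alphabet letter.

  step 0 ⇒ step 1: ACA ⇒ BB·B·BB
    A ↦ BB
    C ↦ B
    B ↦ CAA  (constrained at step 1)

A->BB, B->CAA, C->B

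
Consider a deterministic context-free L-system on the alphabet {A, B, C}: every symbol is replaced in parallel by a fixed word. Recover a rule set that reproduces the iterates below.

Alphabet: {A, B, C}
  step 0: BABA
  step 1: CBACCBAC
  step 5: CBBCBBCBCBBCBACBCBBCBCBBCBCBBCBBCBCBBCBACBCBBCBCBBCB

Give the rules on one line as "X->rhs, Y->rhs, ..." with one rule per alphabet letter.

A->AC, B->CB, C->B

  step 0 ⇒ step 1: BABA ⇒ CB·AC·CB·AC
    A ↦ AC
    B ↦ CB
    C ↦ B  (constrained at step 1)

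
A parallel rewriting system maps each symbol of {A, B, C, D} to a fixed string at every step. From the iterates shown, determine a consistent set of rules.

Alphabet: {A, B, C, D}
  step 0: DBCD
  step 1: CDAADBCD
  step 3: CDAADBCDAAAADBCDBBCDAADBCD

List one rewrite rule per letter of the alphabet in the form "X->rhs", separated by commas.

  step 0 ⇒ step 1: DBCD ⇒ CD·AA·DB·CD
    B ↦ AA
    C ↦ DB
    D ↦ CD
    A ↦ B  (constrained at step 1)

A->B, B->AA, C->DB, D->CD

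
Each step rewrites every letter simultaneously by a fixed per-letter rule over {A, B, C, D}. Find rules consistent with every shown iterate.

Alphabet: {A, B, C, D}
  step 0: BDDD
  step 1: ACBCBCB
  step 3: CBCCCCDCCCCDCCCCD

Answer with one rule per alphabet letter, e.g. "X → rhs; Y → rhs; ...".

  step 0 ⇒ step 1: BDDD ⇒ A·CB·CB·CB
    B ↦ A
    D ↦ CB
    A ↦ D  (constrained at step 1)
    C ↦ CC  (constrained at step 1)

A->D, B->A, C->CC, D->CB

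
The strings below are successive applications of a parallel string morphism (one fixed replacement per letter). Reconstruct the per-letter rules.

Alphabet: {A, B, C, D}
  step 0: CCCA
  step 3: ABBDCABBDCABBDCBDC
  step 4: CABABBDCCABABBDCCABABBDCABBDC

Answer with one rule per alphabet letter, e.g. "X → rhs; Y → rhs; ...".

A->C, B->AB, C->DC, D->B

  step 3 ⇒ step 4: ABBDCABBDCABBDCBDC ⇒ C·AB·AB·B·DC·C·AB·AB·B·DC·C·AB·AB·B·DC·AB·B·DC
    A ↦ C
    B ↦ AB
    C ↦ DC
    D ↦ B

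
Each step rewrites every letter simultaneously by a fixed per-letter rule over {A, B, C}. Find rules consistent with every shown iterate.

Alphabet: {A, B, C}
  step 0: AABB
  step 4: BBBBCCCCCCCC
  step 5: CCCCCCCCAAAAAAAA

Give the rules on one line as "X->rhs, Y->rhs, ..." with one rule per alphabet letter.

  step 4 ⇒ step 5: BBBBCCCCCCCC ⇒ CC·CC·CC·CC·A·A·A·A·A·A·A·A
    B ↦ CC
    C ↦ A
    A ↦ B  (constrained at step 0)

A->B, B->CC, C->A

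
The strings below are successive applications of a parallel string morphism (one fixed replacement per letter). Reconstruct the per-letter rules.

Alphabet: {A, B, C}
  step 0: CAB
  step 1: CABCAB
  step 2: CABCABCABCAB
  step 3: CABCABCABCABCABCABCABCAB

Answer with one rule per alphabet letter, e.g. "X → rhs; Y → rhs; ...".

  step 2 ⇒ step 3: CABCABCABCAB ⇒ CAB·C·AB·CAB·C·AB·CAB·C·AB·CAB·C·AB
    A ↦ C
    B ↦ AB
    C ↦ CAB

A->C, B->AB, C->CAB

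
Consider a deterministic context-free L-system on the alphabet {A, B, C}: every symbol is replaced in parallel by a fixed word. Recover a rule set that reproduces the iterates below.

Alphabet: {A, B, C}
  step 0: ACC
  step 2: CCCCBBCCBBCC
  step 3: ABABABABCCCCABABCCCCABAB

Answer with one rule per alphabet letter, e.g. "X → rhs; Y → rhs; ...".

  step 2 ⇒ step 3: CCCCBBCCBBCC ⇒ AB·AB·AB·AB·CC·CC·AB·AB·CC·CC·AB·AB
    B ↦ CC
    C ↦ AB
    A ↦ BB  (constrained at step 0)

A->BB, B->CC, C->AB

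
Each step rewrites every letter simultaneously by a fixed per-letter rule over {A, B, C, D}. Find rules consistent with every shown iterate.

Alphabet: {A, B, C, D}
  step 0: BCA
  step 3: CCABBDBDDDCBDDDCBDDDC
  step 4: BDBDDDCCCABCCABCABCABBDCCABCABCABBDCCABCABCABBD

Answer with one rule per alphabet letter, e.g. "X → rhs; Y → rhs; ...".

A->DD, B->C, C->BD, D->CAB

  step 3 ⇒ step 4: CCABBDBDDDCBDDDCBDDDC ⇒ BD·BD·DD·C·C·CAB·C·CAB·CAB·CAB·BD·C·CAB·CAB·CAB·BD·C·CAB·CAB·CAB·BD
    A ↦ DD
    B ↦ C
    C ↦ BD
    D ↦ CAB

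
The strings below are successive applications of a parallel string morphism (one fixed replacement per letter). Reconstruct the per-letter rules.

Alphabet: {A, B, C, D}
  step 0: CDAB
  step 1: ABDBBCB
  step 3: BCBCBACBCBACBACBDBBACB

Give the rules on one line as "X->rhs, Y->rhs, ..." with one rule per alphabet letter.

  step 0 ⇒ step 1: CDAB ⇒ A·B·DBB·CB
    A ↦ DBB
    B ↦ CB
    C ↦ A
    D ↦ B

A->DBB, B->CB, C->A, D->B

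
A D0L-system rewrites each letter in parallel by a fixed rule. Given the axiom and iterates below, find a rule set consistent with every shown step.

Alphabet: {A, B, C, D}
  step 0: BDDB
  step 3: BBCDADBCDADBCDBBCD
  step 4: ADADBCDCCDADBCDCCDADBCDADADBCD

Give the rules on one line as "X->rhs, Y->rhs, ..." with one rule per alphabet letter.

A->C, B->AD, C->B, D->CD

  step 3 ⇒ step 4: BBCDADBCDADBCDBBCD ⇒ AD·AD·B·CD·C·CD·AD·B·CD·C·CD·AD·B·CD·AD·AD·B·CD
    A ↦ C
    B ↦ AD
    C ↦ B
    D ↦ CD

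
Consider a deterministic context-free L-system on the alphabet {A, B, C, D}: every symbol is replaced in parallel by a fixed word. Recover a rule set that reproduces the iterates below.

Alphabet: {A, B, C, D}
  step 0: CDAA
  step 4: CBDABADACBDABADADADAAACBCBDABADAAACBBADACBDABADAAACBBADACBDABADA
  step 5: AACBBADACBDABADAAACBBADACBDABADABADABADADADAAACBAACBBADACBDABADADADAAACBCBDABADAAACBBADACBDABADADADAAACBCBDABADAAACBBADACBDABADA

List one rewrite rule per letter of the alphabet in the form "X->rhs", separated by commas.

A->DA, B->CB, C->AA, D->BA

  step 4 ⇒ step 5: CBDABADACBDABADADADAAACBCBDABADAAACBBADACBDABADAAACBBADACBDABADA ⇒ AA·CB·BA·DA·CB·DA·BA·DA·AA·CB·BA·DA·CB·DA·BA·DA·BA·DA·BA·DA·DA·DA·AA·CB·AA·CB·BA·DA·CB·DA·BA·DA·DA·DA·AA·CB·CB·DA·BA·DA·AA·CB·BA·DA·CB·DA·BA·DA·DA·DA·AA·CB·CB·DA·BA·DA·AA·CB·BA·DA·CB·DA·BA·DA
    A ↦ DA
    B ↦ CB
    C ↦ AA
    D ↦ BA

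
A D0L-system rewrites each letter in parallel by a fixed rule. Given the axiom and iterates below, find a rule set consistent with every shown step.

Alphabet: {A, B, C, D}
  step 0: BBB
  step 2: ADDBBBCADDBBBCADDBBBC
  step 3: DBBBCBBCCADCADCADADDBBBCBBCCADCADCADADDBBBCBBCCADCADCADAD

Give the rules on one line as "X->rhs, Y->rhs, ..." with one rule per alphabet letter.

A->DB, B->CAD, C->AD, D->BBC

  step 2 ⇒ step 3: ADDBBBCADDBBBCADDBBBC ⇒ DB·BBC·BBC·CAD·CAD·CAD·AD·DB·BBC·BBC·CAD·CAD·CAD·AD·DB·BBC·BBC·CAD·CAD·CAD·AD
    A ↦ DB
    B ↦ CAD
    C ↦ AD
    D ↦ BBC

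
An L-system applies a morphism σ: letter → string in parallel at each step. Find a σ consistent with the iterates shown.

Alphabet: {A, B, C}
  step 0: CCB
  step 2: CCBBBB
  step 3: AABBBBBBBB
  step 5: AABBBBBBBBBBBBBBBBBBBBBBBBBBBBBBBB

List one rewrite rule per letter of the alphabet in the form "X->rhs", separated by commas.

  step 2 ⇒ step 3: CCBBBB ⇒ A·A·BB·BB·BB·BB
    B ↦ BB
    C ↦ A
    A ↦ C  (constrained at step 3)

A->C, B->BB, C->A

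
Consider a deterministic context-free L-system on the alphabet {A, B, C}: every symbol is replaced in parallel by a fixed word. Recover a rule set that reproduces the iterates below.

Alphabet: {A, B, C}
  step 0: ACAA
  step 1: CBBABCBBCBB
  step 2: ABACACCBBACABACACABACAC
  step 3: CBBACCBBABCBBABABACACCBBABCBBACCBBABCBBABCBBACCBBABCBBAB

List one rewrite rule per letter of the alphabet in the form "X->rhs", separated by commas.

A->CBB, B->AC, C->AB

  step 2 ⇒ step 3: ABACACCBBACABACACABACAC ⇒ CBB·AC·CBB·AB·CBB·AB·AB·AC·AC·CBB·AB·CBB·AC·CBB·AB·CBB·AB·CBB·AC·CBB·AB·CBB·AB
    A ↦ CBB
    B ↦ AC
    C ↦ AB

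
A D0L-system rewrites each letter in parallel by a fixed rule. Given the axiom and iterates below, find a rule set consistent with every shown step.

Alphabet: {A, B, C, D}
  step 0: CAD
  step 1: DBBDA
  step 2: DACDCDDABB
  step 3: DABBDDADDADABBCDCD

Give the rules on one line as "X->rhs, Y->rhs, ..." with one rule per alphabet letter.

A->BB, B->CD, C->D, D->DA

  step 2 ⇒ step 3: DACDCDDABB ⇒ DA·BB·D·DA·D·DA·DA·BB·CD·CD
    A ↦ BB
    B ↦ CD
    C ↦ D
    D ↦ DA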